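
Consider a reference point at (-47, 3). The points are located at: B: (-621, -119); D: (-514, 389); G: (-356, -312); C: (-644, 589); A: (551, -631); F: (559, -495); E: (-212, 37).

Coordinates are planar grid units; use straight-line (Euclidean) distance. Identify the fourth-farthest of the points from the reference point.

Distances from the reference point ((-47, 3)):
A: 871.5
C: 836.5
F: 784.4
D: 605.9
B: 586.8
G: 441.3
E: 168.5
The fourth-farthest is D at 605.9.

D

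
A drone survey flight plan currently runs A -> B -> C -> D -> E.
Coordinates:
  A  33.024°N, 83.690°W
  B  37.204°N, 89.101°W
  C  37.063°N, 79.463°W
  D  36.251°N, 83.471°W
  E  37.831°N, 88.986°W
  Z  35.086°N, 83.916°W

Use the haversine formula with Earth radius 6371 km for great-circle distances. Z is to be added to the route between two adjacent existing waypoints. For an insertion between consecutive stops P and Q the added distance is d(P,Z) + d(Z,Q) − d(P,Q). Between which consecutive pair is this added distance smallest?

Added distance for inserting Z between each consecutive pair:
A–B: 75.2 km
B–C: 124.0 km
C–D: 223.5 km
D–E: 162.1 km
Smallest added distance is 75.2 km, inserting between A and B.

between A and B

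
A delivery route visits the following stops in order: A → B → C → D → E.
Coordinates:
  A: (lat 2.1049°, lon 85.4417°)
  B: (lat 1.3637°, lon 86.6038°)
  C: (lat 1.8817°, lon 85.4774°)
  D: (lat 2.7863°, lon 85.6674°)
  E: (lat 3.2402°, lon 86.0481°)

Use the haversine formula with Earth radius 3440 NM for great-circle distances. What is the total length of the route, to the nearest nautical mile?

248 NM

Leg distances:
A→B: 82.7 NM  (cumulative 82.7 NM)
B→C: 74.4 NM  (cumulative 157.1 NM)
C→D: 55.5 NM  (cumulative 212.6 NM)
D→E: 35.5 NM  (cumulative 248.2 NM)
Total route length ≈ 248 NM.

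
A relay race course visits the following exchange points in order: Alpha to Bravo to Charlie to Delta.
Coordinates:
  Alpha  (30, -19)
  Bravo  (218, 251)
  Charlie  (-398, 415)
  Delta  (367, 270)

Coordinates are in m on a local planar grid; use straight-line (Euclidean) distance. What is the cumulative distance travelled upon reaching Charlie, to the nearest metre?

966 m

Leg distances:
Alpha→Bravo: 329.0 m  (cumulative 329.0 m)
Bravo→Charlie: 637.5 m  (cumulative 966.5 m)
Cumulative distance at Charlie ≈ 966 m.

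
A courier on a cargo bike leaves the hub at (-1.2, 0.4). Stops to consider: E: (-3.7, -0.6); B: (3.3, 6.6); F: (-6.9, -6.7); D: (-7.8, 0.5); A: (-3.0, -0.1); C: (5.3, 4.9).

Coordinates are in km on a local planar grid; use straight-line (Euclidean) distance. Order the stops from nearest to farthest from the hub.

Distances from the hub:
A (-3.0, -0.1): 1.9 km
E (-3.7, -0.6): 2.7 km
D (-7.8, 0.5): 6.6 km
B (3.3, 6.6): 7.7 km
C (5.3, 4.9): 7.9 km
F (-6.9, -6.7): 9.1 km

A, E, D, B, C, F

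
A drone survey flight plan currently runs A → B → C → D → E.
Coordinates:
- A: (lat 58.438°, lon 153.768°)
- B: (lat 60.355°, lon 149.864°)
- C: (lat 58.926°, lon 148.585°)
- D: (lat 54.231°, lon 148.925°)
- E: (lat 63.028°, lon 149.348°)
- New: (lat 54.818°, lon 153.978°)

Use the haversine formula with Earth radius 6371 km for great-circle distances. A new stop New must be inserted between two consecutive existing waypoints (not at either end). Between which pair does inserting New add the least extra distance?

Added distance for inserting New between each consecutive pair:
A–B: 758.2 km
B–C: 1049.8 km
C–D: 371.8 km
D–E: 304.2 km
Smallest added distance is 304.2 km, inserting between D and E.

between D and E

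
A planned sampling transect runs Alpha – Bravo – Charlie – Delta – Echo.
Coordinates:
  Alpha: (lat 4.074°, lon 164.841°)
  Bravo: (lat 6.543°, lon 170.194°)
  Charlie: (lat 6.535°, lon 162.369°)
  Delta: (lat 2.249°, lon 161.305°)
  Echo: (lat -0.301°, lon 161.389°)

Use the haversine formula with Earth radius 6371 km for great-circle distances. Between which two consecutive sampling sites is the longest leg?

Bravo–Charlie

Leg distances:
Alpha→Bravo: 653.1 km
Bravo→Charlie: 864.4 km
Charlie→Delta: 491.0 km
Delta→Echo: 283.7 km
The longest leg is Bravo–Charlie at 864.4 km.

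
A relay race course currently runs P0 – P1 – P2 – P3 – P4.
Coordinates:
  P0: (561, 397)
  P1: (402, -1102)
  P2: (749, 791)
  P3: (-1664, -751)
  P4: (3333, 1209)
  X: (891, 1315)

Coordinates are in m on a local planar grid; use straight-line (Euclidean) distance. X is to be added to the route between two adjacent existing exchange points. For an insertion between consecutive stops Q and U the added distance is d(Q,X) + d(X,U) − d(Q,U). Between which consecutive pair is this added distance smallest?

Added distance for inserting X between each consecutive pair:
P0–P1: 1934.1 m
P1–P2: 1084.3 m
P2–P3: 965.1 m
P3–P4: 362.4 m
Smallest added distance is 362.4 m, inserting between P3 and P4.

between P3 and P4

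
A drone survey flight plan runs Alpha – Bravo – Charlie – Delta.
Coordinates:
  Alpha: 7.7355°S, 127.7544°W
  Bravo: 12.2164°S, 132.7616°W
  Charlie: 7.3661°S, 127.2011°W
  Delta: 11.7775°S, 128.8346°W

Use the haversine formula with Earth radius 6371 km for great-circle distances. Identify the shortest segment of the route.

Charlie–Delta

Leg distances:
Alpha→Bravo: 740.8 km
Bravo→Charlie: 813.6 km
Charlie→Delta: 522.2 km
The shortest leg is Charlie–Delta at 522.2 km.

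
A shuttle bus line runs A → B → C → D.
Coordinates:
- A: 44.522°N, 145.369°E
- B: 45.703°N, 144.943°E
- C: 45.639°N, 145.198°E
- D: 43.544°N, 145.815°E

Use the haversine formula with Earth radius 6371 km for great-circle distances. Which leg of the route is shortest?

B–C

Leg distances:
A→B: 135.5 km
B→C: 21.1 km
C→D: 238.0 km
The shortest leg is B–C at 21.1 km.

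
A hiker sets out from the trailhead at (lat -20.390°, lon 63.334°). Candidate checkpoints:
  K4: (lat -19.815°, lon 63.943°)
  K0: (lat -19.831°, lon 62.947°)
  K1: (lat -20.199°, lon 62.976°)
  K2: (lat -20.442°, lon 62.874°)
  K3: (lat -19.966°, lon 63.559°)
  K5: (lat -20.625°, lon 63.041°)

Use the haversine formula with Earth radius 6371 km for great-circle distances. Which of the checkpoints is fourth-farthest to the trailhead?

K2

Distance to each, sorted:
K4: 90.2 km
K0: 74.1 km
K3: 52.7 km
K2: 48.3 km
K1: 43.0 km
K5: 40.2 km
The fourth-farthest is K2 at 48.3 km.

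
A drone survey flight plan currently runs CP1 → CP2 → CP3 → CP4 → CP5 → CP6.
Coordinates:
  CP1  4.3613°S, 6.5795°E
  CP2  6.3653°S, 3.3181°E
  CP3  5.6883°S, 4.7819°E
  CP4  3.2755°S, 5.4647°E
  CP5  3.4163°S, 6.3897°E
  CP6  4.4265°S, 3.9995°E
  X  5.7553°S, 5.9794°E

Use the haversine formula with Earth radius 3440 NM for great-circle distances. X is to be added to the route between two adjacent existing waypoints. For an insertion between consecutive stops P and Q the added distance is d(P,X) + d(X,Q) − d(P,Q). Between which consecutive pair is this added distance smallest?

between CP1 and CP2

Added distance for inserting X between each consecutive pair:
CP1–CP2: 25.0 NM
CP2–CP3: 138.3 NM
CP3–CP4: 73.2 NM
CP4–CP5: 238.5 NM
CP5–CP6: 129.8 NM
Smallest added distance is 25.0 NM, inserting between CP1 and CP2.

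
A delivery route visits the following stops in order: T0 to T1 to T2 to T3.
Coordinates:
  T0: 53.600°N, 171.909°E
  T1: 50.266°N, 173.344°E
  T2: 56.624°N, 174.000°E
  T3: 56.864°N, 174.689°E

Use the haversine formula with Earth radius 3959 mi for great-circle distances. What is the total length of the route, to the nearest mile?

Leg distances:
T0→T1: 238.3 mi  (cumulative 238.3 mi)
T1→T2: 440.1 mi  (cumulative 678.5 mi)
T2→T3: 30.9 mi  (cumulative 709.4 mi)
Total route length ≈ 709 mi.

709 mi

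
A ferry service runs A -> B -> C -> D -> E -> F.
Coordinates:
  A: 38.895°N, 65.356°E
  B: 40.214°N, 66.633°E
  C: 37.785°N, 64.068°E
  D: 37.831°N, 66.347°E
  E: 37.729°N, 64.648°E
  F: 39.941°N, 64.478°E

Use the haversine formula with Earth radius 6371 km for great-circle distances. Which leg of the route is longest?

B–C

Leg distances:
A→B: 183.0 km
B→C: 349.4 km
C→D: 200.3 km
D→E: 149.7 km
E→F: 246.4 km
The longest leg is B–C at 349.4 km.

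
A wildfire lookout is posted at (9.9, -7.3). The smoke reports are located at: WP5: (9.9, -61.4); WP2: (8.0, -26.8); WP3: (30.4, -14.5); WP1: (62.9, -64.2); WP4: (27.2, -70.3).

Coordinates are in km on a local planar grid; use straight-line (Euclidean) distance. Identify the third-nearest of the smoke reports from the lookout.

Distances from the lookout ((9.9, -7.3)):
WP2: 19.6 km
WP3: 21.7 km
WP5: 54.1 km
WP4: 65.3 km
WP1: 77.8 km
The third-nearest is WP5 at 54.1 km.

WP5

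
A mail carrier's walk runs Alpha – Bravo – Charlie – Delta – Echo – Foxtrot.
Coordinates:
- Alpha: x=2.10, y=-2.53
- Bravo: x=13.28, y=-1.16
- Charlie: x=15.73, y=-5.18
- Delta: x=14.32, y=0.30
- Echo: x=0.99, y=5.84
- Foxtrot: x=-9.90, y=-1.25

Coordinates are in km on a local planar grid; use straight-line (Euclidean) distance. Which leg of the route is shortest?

Bravo–Charlie

Leg distances:
Alpha→Bravo: 11.3 km
Bravo→Charlie: 4.7 km
Charlie→Delta: 5.7 km
Delta→Echo: 14.4 km
Echo→Foxtrot: 13.0 km
The shortest leg is Bravo–Charlie at 4.7 km.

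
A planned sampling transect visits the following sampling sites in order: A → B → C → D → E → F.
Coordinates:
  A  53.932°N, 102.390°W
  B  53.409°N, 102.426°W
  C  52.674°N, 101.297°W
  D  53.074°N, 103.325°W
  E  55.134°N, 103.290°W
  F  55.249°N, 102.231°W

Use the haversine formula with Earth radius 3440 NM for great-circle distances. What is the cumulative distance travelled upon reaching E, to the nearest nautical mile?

Leg distances:
A→B: 31.4 NM  (cumulative 31.4 NM)
B→C: 60.1 NM  (cumulative 91.5 NM)
C→D: 77.3 NM  (cumulative 168.8 NM)
D→E: 123.7 NM  (cumulative 292.5 NM)
Cumulative distance at E ≈ 292 NM.

292 NM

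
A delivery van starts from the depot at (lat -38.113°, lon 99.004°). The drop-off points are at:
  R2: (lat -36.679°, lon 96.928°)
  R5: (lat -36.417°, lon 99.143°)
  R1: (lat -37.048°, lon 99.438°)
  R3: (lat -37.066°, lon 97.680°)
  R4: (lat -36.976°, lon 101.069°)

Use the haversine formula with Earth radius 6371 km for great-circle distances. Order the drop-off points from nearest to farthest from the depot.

R1, R3, R5, R4, R2

Distances from the depot:
R1 (lat -37.048°, lon 99.438°): 124.4 km
R3 (lat -37.066°, lon 97.680°): 164.8 km
R5 (lat -36.417°, lon 99.143°): 189.0 km
R4 (lat -36.976°, lon 101.069°): 221.6 km
R2 (lat -36.679°, lon 96.928°): 243.0 km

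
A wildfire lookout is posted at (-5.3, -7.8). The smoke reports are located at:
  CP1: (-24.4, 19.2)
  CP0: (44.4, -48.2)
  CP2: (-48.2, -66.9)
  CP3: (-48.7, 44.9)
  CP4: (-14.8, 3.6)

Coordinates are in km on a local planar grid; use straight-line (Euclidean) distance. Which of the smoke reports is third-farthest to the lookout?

Distance to each, sorted:
CP2: 73.0 km
CP3: 68.3 km
CP0: 64.0 km
CP1: 33.1 km
CP4: 14.8 km
The third-farthest is CP0 at 64.0 km.

CP0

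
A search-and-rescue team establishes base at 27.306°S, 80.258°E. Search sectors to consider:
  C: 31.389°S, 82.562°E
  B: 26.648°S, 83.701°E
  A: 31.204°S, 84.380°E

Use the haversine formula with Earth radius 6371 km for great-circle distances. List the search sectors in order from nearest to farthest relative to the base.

B, C, A

Distances from the base:
B 26.648°S, 83.701°E: 348.9 km
C 31.389°S, 82.562°E: 505.9 km
A 31.204°S, 84.380°E: 589.6 km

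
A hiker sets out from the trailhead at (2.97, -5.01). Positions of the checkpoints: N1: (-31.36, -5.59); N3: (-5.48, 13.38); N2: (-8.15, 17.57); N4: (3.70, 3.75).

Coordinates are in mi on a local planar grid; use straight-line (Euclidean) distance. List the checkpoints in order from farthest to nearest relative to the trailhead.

N1, N2, N3, N4

Computing each straight-line distance from (2.97, -5.01):
N1 (-31.36, -5.59): 34.3 mi
N2 (-8.15, 17.57): 25.2 mi
N3 (-5.48, 13.38): 20.2 mi
N4 (3.70, 3.75): 8.8 mi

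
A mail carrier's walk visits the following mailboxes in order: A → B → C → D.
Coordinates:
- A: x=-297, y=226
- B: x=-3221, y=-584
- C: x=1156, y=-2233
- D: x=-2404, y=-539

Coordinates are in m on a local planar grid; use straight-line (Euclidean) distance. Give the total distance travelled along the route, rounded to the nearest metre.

Leg distances:
A→B: 3034.1 m  (cumulative 3034.1 m)
B→C: 4677.3 m  (cumulative 7711.4 m)
C→D: 3942.5 m  (cumulative 11653.9 m)
Total route length ≈ 11654 m.

11654 m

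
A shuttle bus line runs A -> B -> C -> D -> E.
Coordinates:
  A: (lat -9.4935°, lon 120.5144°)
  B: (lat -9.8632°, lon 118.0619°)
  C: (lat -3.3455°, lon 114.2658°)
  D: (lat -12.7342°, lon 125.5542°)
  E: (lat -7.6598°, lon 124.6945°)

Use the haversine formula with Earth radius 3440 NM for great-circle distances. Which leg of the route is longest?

C–D

Leg distances:
A→B: 146.8 NM
B→C: 452.0 NM
C→D: 875.8 NM
D→E: 308.9 NM
The longest leg is C–D at 875.8 NM.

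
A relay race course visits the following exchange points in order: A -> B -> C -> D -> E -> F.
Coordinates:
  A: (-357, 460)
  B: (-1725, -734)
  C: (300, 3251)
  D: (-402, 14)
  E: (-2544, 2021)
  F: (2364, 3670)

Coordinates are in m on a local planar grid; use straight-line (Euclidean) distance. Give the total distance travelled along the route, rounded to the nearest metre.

Leg distances:
A→B: 1815.8 m  (cumulative 1815.8 m)
B→C: 4470.0 m  (cumulative 6285.8 m)
C→D: 3312.2 m  (cumulative 9598.0 m)
D→E: 2935.3 m  (cumulative 12533.4 m)
E→F: 5177.6 m  (cumulative 17711.0 m)
Total route length ≈ 17711 m.

17711 m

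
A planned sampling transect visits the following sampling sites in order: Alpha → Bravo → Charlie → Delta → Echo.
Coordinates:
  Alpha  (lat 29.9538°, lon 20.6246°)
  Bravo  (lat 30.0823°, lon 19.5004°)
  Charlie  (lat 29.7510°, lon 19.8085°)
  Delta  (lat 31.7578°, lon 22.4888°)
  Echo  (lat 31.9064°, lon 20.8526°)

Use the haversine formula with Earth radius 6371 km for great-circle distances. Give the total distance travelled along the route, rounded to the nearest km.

Leg distances:
Alpha→Bravo: 109.2 km  (cumulative 109.2 km)
Bravo→Charlie: 47.3 km  (cumulative 156.5 km)
Charlie→Delta: 339.7 km  (cumulative 496.2 km)
Delta→Echo: 155.5 km  (cumulative 651.6 km)
Total route length ≈ 652 km.

652 km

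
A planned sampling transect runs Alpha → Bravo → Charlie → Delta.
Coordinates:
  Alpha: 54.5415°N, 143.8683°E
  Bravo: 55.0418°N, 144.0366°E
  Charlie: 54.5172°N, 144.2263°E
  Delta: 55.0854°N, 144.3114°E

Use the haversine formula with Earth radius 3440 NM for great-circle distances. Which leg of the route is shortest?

Leg distances:
Alpha→Bravo: 30.6 NM
Bravo→Charlie: 32.2 NM
Charlie→Delta: 34.2 NM
The shortest leg is Alpha–Bravo at 30.6 NM.

Alpha–Bravo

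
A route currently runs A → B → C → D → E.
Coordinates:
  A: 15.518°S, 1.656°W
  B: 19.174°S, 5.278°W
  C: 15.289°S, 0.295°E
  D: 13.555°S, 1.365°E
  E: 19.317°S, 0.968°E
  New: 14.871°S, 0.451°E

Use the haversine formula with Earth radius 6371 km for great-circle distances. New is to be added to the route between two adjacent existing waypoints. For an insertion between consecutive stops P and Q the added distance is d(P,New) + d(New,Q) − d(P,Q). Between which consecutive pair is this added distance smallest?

Added distance for inserting New between each consecutive pair:
A–B: 452.2 km
B–C: 91.2 km
C–D: 1.2 km
D–E: 31.7 km
Smallest added distance is 1.2 km, inserting between C and D.

between C and D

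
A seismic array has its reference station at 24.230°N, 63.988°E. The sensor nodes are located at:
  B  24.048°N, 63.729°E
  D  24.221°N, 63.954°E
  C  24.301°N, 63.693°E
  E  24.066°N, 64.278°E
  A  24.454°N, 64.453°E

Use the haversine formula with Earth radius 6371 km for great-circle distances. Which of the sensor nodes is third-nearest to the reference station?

Distances from the reference station (24.230°N, 63.988°E):
D: 3.6 km
C: 30.9 km
B: 33.2 km
E: 34.6 km
A: 53.3 km
The third-nearest is B at 33.2 km.

B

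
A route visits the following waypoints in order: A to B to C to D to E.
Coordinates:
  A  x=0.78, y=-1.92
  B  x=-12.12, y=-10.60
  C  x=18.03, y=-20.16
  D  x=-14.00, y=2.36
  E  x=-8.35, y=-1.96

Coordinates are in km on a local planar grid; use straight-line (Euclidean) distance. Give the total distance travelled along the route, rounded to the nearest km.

Leg distances:
A→B: 15.5 km  (cumulative 15.5 km)
B→C: 31.6 km  (cumulative 47.2 km)
C→D: 39.2 km  (cumulative 86.3 km)
D→E: 7.1 km  (cumulative 93.4 km)
Total route length ≈ 93 km.

93 km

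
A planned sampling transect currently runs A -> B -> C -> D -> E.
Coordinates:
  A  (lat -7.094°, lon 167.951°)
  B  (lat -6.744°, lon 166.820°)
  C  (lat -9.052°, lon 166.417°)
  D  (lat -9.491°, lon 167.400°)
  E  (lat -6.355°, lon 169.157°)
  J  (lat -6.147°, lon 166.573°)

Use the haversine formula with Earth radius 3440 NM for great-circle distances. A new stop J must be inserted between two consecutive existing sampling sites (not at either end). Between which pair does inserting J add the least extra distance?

between A and B

Added distance for inserting J between each consecutive pair:
A–B: 68.1 NM
B–C: 72.8 NM
C–D: 317.4 NM
D–E: 146.1 NM
Smallest added distance is 68.1 NM, inserting between A and B.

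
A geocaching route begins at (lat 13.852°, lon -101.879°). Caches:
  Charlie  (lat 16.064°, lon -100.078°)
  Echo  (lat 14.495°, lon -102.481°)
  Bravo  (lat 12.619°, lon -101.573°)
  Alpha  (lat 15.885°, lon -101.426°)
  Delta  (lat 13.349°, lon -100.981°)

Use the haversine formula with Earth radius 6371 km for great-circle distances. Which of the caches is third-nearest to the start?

Distances from the start ((lat 13.852°, lon -101.879°)):
Echo: 96.6 km
Delta: 112.0 km
Bravo: 141.0 km
Alpha: 231.2 km
Charlie: 312.9 km
The third-nearest is Bravo at 141.0 km.

Bravo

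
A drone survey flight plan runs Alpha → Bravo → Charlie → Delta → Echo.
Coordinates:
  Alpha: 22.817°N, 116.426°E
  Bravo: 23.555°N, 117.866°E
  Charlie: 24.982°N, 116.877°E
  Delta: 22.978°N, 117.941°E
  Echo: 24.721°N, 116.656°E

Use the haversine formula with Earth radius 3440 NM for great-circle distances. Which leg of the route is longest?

Leg distances:
Alpha→Bravo: 91.0 NM
Bravo→Charlie: 101.3 NM
Charlie→Delta: 133.7 NM
Delta→Echo: 126.2 NM
The longest leg is Charlie–Delta at 133.7 NM.

Charlie–Delta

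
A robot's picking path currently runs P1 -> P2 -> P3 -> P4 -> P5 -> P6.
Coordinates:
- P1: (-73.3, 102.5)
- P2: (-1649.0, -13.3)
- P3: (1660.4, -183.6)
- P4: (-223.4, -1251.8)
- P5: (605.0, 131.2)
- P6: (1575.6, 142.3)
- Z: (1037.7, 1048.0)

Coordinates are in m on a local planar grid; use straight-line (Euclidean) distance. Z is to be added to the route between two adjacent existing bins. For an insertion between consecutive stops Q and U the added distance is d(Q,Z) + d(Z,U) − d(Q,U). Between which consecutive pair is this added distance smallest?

between P2 and P3

Added distance for inserting Z between each consecutive pair:
P1–P2: 2767.6 m
P2–P3: 955.0 m
P3–P4: 1837.4 m
P4–P5: 2024.5 m
P5–P6: 1096.5 m
Smallest added distance is 955.0 m, inserting between P2 and P3.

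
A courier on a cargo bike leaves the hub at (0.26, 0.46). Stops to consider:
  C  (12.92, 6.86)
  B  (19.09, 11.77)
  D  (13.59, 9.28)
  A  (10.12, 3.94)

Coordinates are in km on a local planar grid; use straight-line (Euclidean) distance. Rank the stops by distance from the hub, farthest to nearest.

Computing each straight-line distance from (0.26, 0.46):
B (19.09, 11.77): 22.0 km
D (13.59, 9.28): 16.0 km
C (12.92, 6.86): 14.2 km
A (10.12, 3.94): 10.5 km

B, D, C, A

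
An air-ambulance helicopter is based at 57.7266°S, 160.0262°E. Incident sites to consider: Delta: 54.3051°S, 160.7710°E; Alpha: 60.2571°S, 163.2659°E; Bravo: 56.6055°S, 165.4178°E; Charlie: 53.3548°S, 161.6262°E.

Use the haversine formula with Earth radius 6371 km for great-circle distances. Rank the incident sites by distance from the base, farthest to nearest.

Computing each great-circle distance from 57.7266°S, 160.0262°E:
Charlie 53.3548°S, 161.6262°E: 496.4 km
Delta 54.3051°S, 160.7710°E: 383.3 km
Bravo 56.6055°S, 165.4178°E: 348.0 km
Alpha 60.2571°S, 163.2659°E: 337.0 km

Charlie, Delta, Bravo, Alpha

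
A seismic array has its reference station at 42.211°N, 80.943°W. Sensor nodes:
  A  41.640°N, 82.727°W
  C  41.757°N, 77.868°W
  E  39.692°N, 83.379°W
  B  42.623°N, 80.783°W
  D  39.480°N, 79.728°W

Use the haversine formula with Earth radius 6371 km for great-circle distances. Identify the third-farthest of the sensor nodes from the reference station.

Distance to each, sorted:
E: 346.8 km
D: 320.4 km
C: 259.1 km
A: 160.7 km
B: 47.7 km
The third-farthest is C at 259.1 km.

C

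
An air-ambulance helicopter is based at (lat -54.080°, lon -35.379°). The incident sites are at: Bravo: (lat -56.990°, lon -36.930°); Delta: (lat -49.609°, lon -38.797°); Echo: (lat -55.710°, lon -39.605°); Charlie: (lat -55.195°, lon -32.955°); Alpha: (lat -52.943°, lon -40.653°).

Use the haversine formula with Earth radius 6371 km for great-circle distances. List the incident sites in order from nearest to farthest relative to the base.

Charlie, Echo, Bravo, Alpha, Delta

Distances from the base:
Charlie (lat -55.195°, lon -32.955°): 199.2 km
Echo (lat -55.710°, lon -39.605°): 325.3 km
Bravo (lat -56.990°, lon -36.930°): 338.0 km
Alpha (lat -52.943°, lon -40.653°): 370.8 km
Delta (lat -49.609°, lon -38.797°): 549.7 km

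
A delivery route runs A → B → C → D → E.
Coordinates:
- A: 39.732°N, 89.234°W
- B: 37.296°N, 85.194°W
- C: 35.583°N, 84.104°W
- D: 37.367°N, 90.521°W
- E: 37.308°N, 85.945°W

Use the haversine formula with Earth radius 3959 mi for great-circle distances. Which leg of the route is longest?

C–D

Leg distances:
A→B: 275.7 mi
B→C: 133.0 mi
C→D: 377.2 mi
D→E: 251.4 mi
The longest leg is C–D at 377.2 mi.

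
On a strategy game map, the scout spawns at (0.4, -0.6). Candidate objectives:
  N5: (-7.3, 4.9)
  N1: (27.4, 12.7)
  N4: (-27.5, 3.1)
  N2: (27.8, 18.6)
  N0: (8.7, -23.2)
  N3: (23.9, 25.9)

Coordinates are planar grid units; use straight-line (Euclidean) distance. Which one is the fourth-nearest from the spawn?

N1

Distances from the spawn ((0.4, -0.6)):
N5: 9.5
N0: 24.1
N4: 28.1
N1: 30.1
N2: 33.5
N3: 35.4
The fourth-nearest is N1 at 30.1.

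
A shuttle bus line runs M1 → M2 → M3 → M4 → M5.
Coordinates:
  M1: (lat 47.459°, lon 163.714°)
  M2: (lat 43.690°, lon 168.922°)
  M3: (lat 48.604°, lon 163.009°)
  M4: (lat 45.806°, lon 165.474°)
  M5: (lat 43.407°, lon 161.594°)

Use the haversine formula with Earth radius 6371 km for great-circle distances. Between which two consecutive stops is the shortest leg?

Leg distances:
M1→M2: 582.8 km
M2→M3: 710.9 km
M3→M4: 362.5 km
M4→M5: 406.7 km
The shortest leg is M3–M4 at 362.5 km.

M3–M4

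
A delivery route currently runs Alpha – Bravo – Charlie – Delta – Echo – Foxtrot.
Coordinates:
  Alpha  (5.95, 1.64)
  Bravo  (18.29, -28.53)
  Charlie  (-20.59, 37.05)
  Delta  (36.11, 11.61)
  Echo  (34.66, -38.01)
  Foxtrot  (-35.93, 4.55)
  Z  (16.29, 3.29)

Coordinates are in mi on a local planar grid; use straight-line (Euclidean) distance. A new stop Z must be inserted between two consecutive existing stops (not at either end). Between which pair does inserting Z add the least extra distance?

Added distance for inserting Z between each consecutive pair:
Alpha–Bravo: 9.8 mi
Bravo–Charlie: 5.6 mi
Charlie–Delta: 9.3 mi
Delta–Echo: 17.1 mi
Echo–Foxtrot: 15.0 mi
Smallest added distance is 5.6 mi, inserting between Bravo and Charlie.

between Bravo and Charlie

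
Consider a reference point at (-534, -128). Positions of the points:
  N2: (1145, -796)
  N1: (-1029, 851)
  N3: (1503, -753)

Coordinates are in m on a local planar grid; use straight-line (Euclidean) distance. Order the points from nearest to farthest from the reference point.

Distance from the reference point at (-534, -128) to each:
N1 (-1029, 851): 1097.0 m
N2 (1145, -796): 1807.0 m
N3 (1503, -753): 2130.7 m

N1, N2, N3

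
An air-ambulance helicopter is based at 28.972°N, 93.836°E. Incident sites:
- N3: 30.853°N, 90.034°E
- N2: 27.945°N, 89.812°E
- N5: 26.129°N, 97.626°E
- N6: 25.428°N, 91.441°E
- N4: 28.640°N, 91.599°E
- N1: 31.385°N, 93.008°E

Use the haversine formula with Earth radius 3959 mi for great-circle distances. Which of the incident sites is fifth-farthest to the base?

N1

Distance to each, sorted:
N5: 304.1 mi
N6: 285.7 mi
N3: 262.2 mi
N2: 254.5 mi
N1: 173.9 mi
N4: 137.4 mi
The fifth-farthest is N1 at 173.9 mi.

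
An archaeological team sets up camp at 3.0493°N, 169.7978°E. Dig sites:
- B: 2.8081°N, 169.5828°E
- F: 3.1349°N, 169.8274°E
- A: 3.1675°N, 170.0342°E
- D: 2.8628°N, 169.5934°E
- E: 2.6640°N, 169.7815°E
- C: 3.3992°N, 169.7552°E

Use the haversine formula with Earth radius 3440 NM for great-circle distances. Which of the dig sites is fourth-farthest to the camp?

D

Distance to each, sorted:
E: 23.2 NM
C: 21.2 NM
B: 19.4 NM
D: 16.6 NM
A: 15.8 NM
F: 5.4 NM
The fourth-farthest is D at 16.6 NM.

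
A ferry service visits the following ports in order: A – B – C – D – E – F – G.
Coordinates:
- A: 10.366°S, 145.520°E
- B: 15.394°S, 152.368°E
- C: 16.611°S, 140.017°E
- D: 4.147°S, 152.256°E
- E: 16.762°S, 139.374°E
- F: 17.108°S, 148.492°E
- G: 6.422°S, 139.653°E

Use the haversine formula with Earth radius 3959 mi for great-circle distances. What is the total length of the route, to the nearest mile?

Leg distances:
A→B: 577.3 mi  (cumulative 577.3 mi)
B→C: 824.5 mi  (cumulative 1401.8 mi)
C→D: 1196.1 mi  (cumulative 2597.9 mi)
D→E: 1233.9 mi  (cumulative 3831.8 mi)
E→F: 603.1 mi  (cumulative 4434.9 mi)
F→G: 949.5 mi  (cumulative 5384.4 mi)
Total route length ≈ 5384 mi.

5384 mi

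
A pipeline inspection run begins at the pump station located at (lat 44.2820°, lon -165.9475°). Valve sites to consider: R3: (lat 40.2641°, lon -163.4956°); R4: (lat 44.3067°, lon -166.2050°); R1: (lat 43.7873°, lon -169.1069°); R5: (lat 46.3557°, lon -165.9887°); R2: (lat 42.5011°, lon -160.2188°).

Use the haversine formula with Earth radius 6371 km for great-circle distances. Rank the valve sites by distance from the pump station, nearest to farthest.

Distance from the pump station at (lat 44.2820°, lon -165.9475°) to each:
R4 (lat 44.3067°, lon -166.2050°): 20.7 km
R5 (lat 46.3557°, lon -165.9887°): 230.6 km
R1 (lat 43.7873°, lon -169.1069°): 258.5 km
R3 (lat 40.2641°, lon -163.4956°): 490.1 km
R2 (lat 42.5011°, lon -160.2188°): 503.3 km

R4, R5, R1, R3, R2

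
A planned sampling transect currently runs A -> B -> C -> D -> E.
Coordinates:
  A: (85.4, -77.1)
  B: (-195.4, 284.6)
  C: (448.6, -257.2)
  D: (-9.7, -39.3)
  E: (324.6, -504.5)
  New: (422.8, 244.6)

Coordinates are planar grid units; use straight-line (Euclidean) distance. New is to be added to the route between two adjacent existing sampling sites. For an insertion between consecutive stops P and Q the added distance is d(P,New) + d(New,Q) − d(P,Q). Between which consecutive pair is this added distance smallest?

between B and C

Added distance for inserting New between each consecutive pair:
A–B: 627.8
B–C: 280.4
C–D: 512.4
D–E: 700.0
Smallest added distance is 280.4, inserting between B and C.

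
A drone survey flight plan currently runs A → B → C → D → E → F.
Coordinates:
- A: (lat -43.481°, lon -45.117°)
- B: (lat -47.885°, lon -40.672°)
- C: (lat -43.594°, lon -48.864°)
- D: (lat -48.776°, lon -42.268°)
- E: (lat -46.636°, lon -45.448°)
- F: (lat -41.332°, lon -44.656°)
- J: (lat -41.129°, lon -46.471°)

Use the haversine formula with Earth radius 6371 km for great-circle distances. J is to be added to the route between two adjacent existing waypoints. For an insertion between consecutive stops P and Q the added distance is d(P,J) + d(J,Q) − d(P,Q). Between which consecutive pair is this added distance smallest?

Added distance for inserting J between each consecutive pair:
A–B: 565.5 km
B–C: 423.3 km
C–D: 481.8 km
D–E: 1193.3 km
E–F: 178.1 km
Smallest added distance is 178.1 km, inserting between E and F.

between E and F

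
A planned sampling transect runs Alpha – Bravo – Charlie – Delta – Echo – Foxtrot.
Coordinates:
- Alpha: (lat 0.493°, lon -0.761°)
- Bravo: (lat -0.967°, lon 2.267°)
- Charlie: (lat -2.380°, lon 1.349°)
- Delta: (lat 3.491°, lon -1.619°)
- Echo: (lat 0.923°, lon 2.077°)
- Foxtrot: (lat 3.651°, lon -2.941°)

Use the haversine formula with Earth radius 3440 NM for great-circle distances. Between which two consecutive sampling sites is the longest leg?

Leg distances:
Alpha→Bravo: 201.8 NM
Bravo→Charlie: 101.2 NM
Charlie→Delta: 394.9 NM
Delta→Echo: 270.1 NM
Echo→Foxtrot: 342.7 NM
The longest leg is Charlie–Delta at 394.9 NM.

Charlie–Delta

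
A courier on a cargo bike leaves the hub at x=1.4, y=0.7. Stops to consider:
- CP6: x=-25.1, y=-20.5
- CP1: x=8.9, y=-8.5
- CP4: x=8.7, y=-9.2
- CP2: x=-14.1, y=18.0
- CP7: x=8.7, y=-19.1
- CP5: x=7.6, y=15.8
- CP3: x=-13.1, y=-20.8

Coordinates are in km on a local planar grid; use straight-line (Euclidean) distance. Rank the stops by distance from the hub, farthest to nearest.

Distances from the hub:
CP6 x=-25.1, y=-20.5: 33.9 km
CP3 x=-13.1, y=-20.8: 25.9 km
CP2 x=-14.1, y=18.0: 23.2 km
CP7 x=8.7, y=-19.1: 21.1 km
CP5 x=7.6, y=15.8: 16.3 km
CP4 x=8.7, y=-9.2: 12.3 km
CP1 x=8.9, y=-8.5: 11.9 km

CP6, CP3, CP2, CP7, CP5, CP4, CP1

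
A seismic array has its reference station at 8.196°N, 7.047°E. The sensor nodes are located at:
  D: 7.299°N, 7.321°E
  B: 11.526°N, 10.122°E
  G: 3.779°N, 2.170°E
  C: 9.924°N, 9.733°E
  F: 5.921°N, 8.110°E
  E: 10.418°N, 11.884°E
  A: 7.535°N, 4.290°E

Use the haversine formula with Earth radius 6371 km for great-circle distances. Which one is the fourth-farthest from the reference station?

Distance to each, sorted:
G: 729.4 km
E: 585.4 km
B: 500.6 km
C: 352.0 km
A: 312.4 km
F: 278.8 km
D: 104.2 km
The fourth-farthest is C at 352.0 km.

C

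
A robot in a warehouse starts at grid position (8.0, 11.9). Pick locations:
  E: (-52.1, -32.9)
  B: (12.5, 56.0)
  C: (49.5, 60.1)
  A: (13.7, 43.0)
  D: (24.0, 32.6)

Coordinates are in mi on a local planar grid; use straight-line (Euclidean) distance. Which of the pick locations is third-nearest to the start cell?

Distances from the start cell ((8.0, 11.9)):
D: 26.2 mi
A: 31.6 mi
B: 44.3 mi
C: 63.6 mi
E: 75.0 mi
The third-nearest is B at 44.3 mi.

B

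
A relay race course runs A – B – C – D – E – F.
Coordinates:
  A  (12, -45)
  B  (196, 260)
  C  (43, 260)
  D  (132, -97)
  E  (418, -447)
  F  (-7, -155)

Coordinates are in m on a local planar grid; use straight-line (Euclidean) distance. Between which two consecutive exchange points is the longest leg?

E–F

Leg distances:
A→B: 356.2 m
B→C: 153.0 m
C→D: 367.9 m
D→E: 452.0 m
E→F: 515.6 m
The longest leg is E–F at 515.6 m.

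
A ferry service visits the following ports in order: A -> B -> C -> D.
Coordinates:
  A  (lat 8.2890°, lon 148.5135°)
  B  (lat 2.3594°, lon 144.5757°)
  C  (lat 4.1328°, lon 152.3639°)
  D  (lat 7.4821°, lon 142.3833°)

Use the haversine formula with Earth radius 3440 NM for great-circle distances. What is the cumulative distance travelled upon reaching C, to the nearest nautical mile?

Leg distances:
A→B: 426.7 NM  (cumulative 426.7 NM)
B→C: 478.8 NM  (cumulative 905.6 NM)
Cumulative distance at C ≈ 906 NM.

906 NM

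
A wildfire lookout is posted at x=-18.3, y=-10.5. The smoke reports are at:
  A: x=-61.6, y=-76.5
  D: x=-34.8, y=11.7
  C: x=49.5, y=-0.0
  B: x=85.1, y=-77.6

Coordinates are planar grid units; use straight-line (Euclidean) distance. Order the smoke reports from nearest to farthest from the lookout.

Distances from the lookout:
D x=-34.8, y=11.7: 27.7
C x=49.5, y=-0.0: 68.6
A x=-61.6, y=-76.5: 78.9
B x=85.1, y=-77.6: 123.3

D, C, A, B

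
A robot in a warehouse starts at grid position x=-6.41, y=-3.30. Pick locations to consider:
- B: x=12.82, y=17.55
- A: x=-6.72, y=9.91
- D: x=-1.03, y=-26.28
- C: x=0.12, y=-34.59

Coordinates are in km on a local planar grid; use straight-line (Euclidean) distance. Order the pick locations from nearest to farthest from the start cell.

Distance from the start cell at x=-6.41, y=-3.30 to each:
A x=-6.72, y=9.91: 13.2 km
D x=-1.03, y=-26.28: 23.6 km
B x=12.82, y=17.55: 28.4 km
C x=0.12, y=-34.59: 32.0 km

A, D, B, C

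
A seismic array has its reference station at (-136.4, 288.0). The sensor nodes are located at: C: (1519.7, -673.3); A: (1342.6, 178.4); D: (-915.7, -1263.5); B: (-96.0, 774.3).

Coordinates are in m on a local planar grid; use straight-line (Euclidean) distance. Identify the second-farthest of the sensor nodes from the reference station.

D

Distance to each, sorted:
C: 1914.9 m
D: 1736.2 m
A: 1483.1 m
B: 488.0 m
The second-farthest is D at 1736.2 m.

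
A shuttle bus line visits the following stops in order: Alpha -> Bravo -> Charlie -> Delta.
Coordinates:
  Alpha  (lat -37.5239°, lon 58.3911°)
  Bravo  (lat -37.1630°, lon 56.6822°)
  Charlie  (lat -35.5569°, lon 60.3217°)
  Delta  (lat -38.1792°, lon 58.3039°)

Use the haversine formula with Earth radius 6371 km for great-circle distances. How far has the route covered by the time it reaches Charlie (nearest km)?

528 km

Leg distances:
Alpha→Bravo: 156.3 km  (cumulative 156.3 km)
Bravo→Charlie: 371.6 km  (cumulative 527.9 km)
Cumulative distance at Charlie ≈ 528 km.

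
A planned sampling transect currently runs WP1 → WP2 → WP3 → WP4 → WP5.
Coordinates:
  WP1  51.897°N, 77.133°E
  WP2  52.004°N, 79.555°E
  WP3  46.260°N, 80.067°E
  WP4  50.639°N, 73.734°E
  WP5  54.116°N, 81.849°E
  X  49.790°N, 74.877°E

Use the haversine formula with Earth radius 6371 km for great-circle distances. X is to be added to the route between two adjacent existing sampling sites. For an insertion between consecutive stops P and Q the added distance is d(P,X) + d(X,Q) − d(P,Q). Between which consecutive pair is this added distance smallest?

Added distance for inserting X between each consecutive pair:
WP1–WP2: 526.4 km
WP2–WP3: 320.5 km
WP3–WP4: 0.6 km
WP4–WP5: 129.7 km
Smallest added distance is 0.6 km, inserting between WP3 and WP4.

between WP3 and WP4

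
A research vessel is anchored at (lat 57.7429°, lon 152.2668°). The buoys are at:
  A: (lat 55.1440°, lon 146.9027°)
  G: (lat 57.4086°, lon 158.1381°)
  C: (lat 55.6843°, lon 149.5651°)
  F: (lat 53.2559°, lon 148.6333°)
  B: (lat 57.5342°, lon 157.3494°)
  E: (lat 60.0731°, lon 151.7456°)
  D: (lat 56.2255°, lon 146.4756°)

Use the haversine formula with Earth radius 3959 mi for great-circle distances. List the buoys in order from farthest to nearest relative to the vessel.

F, A, D, G, B, C, E

Distance from the vessel at (lat 57.7429°, lon 152.2668°) to each:
F (lat 53.2559°, lon 148.6333°): 341.0 mi
A (lat 55.1440°, lon 146.9027°): 272.3 mi
D (lat 56.2255°, lon 146.4756°): 241.8 mi
G (lat 57.4086°, lon 158.1381°): 218.7 mi
B (lat 57.5342°, lon 157.3494°): 188.5 mi
C (lat 55.6843°, lon 149.5651°): 175.3 mi
E (lat 60.0731°, lon 151.7456°): 162.1 mi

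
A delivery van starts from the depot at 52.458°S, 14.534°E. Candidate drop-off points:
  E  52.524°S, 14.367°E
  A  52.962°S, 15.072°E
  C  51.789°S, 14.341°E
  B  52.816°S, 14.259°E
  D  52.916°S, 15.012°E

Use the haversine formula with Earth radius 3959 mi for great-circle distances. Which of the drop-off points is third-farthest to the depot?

D

Distances from the depot (52.458°S, 14.534°E):
C: 46.9 mi
A: 41.5 mi
D: 37.4 mi
B: 27.3 mi
E: 8.4 mi
The third-farthest is D at 37.4 mi.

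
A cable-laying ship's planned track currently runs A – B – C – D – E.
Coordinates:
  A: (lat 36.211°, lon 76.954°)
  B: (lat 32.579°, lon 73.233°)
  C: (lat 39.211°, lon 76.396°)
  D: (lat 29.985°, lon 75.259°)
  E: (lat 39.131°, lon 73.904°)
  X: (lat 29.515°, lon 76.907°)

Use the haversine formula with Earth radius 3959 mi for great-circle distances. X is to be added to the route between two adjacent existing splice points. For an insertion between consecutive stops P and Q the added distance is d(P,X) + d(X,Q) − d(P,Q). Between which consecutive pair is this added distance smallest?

Added distance for inserting X between each consecutive pair:
A–B: 437.6 mi
B–C: 482.9 mi
C–D: 133.9 mi
D–E: 153.5 mi
Smallest added distance is 133.9 mi, inserting between C and D.

between C and D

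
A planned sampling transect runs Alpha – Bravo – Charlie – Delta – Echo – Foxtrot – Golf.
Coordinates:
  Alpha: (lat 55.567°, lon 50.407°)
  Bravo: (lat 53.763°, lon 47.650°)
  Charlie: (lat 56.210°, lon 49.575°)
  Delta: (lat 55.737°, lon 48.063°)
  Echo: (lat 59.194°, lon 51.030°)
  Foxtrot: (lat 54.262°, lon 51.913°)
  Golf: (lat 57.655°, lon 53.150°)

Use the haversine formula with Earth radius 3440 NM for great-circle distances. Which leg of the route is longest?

Echo–Foxtrot

Leg distances:
Alpha→Bravo: 144.5 NM
Bravo→Charlie: 161.2 NM
Charlie→Delta: 58.2 NM
Delta→Echo: 228.5 NM
Echo→Foxtrot: 297.5 NM
Foxtrot→Golf: 207.9 NM
The longest leg is Echo–Foxtrot at 297.5 NM.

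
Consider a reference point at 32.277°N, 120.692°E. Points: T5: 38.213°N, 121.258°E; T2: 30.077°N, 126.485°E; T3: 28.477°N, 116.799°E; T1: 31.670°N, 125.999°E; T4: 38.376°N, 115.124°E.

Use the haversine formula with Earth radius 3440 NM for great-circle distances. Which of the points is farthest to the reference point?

T4

Distances from the reference point (32.277°N, 120.692°E):
T4: 456.4 NM
T5: 357.5 NM
T2: 325.5 NM
T3: 304.4 NM
T1: 272.7 NM
The farthest is T4 at 456.4 NM.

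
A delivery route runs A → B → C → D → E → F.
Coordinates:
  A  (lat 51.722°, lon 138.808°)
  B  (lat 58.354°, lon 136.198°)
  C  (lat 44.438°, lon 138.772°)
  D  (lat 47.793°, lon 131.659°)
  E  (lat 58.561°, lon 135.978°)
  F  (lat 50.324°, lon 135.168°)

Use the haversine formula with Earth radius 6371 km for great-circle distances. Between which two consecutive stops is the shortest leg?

C–D

Leg distances:
A→B: 755.8 km
B→C: 1557.4 km
C→D: 662.7 km
D→E: 1230.8 km
E→F: 917.4 km
The shortest leg is C–D at 662.7 km.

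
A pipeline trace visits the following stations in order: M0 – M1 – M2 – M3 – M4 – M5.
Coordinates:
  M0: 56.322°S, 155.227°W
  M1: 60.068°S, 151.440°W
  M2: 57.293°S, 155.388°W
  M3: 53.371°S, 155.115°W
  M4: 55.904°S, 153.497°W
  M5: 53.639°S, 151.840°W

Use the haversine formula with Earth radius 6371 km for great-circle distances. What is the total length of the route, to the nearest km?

Leg distances:
M0→M1: 471.8 km  (cumulative 471.8 km)
M1→M2: 383.6 km  (cumulative 855.4 km)
M2→M3: 436.4 km  (cumulative 1291.9 km)
M3→M4: 300.3 km  (cumulative 1592.1 km)
M4→M5: 273.3 km  (cumulative 1865.5 km)
Total route length ≈ 1865 km.

1865 km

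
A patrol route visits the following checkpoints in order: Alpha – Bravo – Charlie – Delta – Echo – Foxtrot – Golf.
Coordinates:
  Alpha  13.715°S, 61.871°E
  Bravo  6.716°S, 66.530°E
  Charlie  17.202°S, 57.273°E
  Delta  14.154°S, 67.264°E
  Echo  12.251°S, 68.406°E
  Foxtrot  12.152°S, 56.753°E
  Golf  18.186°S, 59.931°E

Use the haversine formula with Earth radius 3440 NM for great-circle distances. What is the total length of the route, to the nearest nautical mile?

Leg distances:
Alpha→Bravo: 502.3 NM  (cumulative 502.3 NM)
Bravo→Charlie: 831.3 NM  (cumulative 1333.5 NM)
Charlie→Delta: 605.7 NM  (cumulative 1939.2 NM)
Delta→Echo: 132.3 NM  (cumulative 2071.6 NM)
Echo→Foxtrot: 683.8 NM  (cumulative 2755.4 NM)
Foxtrot→Golf: 406.3 NM  (cumulative 3161.7 NM)
Total route length ≈ 3162 NM.

3162 NM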